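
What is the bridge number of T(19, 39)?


The bridge number of T(p,q) is min(p,q).
min(19, 39) = 19

19


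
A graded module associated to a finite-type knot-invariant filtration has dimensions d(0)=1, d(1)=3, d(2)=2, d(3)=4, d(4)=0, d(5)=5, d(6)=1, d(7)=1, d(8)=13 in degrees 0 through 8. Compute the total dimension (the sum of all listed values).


Total dimension = d(0) + d(1) + ... + d(8)
= 1 + 3 + 2 + 4 + 0 + 5 + 1 + 1 + 13
= 30

30


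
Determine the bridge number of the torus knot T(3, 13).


The bridge number of T(p,q) is min(p,q).
min(3, 13) = 3

3


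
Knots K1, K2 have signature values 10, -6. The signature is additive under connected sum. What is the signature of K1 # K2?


The signature is additive under connected sum.
signature(K1 # K2) = (10) + (-6)
= 4

4


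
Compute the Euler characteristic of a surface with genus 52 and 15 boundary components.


chi = 2 - 2g - b
= 2 - 2*52 - 15
= 2 - 104 - 15 = -117

-117


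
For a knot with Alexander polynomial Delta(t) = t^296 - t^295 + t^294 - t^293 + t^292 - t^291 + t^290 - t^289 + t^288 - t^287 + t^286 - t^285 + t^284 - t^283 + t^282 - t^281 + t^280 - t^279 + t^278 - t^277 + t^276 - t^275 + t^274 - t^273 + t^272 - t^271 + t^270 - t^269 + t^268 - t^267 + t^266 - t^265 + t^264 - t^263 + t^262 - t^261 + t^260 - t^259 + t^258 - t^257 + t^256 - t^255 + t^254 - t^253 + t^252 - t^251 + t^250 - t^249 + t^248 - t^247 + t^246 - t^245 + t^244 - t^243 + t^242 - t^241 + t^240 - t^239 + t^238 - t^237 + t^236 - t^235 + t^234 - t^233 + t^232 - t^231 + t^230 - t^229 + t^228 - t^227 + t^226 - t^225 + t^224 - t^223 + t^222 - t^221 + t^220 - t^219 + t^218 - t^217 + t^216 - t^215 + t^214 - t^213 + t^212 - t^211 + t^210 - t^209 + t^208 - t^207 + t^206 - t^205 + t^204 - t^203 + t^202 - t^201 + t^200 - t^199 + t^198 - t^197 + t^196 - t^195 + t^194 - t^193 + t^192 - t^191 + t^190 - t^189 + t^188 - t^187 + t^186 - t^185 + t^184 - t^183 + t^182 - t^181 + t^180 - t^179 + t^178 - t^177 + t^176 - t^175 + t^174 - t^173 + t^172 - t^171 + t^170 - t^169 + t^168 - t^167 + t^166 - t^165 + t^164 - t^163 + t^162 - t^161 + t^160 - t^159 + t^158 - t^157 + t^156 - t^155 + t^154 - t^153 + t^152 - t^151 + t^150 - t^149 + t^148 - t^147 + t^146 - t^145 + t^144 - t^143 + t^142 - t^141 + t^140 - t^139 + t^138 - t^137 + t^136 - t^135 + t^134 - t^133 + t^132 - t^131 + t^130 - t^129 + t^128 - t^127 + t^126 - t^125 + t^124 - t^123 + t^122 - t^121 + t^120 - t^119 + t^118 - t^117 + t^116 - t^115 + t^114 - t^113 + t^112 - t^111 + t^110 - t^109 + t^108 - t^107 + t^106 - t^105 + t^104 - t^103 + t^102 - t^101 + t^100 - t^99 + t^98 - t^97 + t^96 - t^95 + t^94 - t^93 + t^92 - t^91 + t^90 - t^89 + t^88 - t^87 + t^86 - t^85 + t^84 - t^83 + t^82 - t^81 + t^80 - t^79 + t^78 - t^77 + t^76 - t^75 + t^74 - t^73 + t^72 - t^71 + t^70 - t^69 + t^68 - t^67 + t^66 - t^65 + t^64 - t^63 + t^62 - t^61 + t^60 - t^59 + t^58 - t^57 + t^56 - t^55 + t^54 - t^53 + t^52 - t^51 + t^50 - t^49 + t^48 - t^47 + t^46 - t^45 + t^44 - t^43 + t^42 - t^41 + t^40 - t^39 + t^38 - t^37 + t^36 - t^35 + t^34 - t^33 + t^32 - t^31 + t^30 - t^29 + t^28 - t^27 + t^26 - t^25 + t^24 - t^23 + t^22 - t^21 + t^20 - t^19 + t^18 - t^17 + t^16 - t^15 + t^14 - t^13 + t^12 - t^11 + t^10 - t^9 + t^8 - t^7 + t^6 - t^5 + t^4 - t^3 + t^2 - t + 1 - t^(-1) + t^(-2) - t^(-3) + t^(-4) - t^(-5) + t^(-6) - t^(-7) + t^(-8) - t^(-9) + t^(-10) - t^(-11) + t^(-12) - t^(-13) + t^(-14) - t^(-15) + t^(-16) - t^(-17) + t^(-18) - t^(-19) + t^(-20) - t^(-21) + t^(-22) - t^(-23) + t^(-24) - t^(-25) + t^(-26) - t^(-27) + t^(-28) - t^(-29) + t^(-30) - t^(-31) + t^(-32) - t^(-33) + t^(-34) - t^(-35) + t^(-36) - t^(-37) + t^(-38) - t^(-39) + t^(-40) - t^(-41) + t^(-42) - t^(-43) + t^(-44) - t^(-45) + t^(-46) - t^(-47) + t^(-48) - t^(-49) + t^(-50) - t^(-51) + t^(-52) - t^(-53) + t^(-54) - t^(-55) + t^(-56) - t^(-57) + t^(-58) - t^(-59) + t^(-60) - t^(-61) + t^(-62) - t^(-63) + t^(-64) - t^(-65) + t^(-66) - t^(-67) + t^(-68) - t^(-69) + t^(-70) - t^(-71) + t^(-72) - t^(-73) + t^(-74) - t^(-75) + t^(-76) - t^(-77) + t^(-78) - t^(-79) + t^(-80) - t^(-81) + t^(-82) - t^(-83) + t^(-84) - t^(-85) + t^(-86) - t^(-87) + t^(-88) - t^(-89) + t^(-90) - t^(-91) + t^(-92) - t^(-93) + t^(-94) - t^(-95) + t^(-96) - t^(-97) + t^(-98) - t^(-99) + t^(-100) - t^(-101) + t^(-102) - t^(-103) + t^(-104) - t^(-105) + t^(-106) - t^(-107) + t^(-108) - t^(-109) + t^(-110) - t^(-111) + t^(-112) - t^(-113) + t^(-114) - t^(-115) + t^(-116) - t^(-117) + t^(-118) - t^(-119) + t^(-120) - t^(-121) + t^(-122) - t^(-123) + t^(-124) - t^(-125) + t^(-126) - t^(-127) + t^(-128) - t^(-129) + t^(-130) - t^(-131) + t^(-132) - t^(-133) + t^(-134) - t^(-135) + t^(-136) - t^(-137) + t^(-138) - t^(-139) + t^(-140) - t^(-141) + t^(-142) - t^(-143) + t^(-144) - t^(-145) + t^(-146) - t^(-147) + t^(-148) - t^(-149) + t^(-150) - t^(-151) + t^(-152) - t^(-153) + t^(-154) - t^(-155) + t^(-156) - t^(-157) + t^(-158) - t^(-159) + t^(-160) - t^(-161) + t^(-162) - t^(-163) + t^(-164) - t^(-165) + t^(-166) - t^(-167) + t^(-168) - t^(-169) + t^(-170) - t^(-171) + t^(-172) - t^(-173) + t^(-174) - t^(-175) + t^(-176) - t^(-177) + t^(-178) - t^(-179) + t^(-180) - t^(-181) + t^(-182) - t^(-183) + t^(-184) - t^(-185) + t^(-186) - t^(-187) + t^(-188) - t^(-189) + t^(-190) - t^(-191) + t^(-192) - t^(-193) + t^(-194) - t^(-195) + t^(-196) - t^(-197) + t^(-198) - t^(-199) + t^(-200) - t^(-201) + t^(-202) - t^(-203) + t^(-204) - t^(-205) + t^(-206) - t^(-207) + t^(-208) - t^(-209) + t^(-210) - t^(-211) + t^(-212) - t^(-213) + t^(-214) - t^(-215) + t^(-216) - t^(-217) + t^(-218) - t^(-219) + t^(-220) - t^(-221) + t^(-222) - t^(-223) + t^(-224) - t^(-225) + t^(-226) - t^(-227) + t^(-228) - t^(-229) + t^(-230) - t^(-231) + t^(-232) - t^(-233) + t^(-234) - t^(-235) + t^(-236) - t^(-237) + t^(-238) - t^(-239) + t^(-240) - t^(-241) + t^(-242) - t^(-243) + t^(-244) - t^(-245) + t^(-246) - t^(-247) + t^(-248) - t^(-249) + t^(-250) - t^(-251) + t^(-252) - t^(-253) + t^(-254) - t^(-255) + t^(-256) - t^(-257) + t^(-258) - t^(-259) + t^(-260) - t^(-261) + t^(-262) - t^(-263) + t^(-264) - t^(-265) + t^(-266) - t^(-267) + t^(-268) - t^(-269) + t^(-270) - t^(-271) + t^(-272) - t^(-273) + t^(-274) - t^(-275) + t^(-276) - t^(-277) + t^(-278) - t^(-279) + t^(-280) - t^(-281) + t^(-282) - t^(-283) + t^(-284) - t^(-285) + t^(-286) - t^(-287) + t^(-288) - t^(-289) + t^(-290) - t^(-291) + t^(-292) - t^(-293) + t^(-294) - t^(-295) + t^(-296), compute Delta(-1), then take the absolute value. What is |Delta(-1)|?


Step 1: The polynomial has 593 terms with alternating signs, exponents from 296 down to -296.
Step 2: Substitute t = -1. The i-th term has coefficient (-1)^i and exponent (m-i),
  so its value is (-1)^i * (-1)^(m-i) = (-1)^m = 1 for every i.
Step 3: All 593 terms equal 1, so Delta(-1) = 593 * (1) = 593
Step 4: |Delta(-1)| = 593

593


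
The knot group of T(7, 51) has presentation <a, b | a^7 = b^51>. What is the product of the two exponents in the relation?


The relation is a^7 = b^51.
Product of exponents = 7 * 51
= 357

357


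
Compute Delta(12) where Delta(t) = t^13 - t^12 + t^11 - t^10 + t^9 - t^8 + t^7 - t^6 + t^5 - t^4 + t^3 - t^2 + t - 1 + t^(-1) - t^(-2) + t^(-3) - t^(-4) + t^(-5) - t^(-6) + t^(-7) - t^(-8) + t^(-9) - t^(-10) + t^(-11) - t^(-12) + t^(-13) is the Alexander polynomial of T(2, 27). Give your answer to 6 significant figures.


Substituting t = 12 into Delta(t) = t^13 - t^12 + t^11 - t^10 + t^9 - t^8 + t^7 - t^6 + t^5 - t^4 + t^3 - t^2 + t - 1 + t^(-1) - t^(-2) + t^(-3) - t^(-4) + t^(-5) - t^(-6) + t^(-7) - t^(-8) + t^(-9) - t^(-10) + t^(-11) - t^(-12) + t^(-13):
Term values: (106993205379072) + (-8916100448256) + (743008370688) + (-61917364224) + (5159780352) + (-429981696) + (35831808) + (-2985984) + (248832) + (-20736) + (1728) + (-144) + (12) + (-1) + (0.0833333) + (-0.00694444) + (0.000578704) + (-4.82253e-05) + (4.01878e-06) + (-3.34898e-07) + (2.79082e-08) + (-2.32568e-09) + (1.93807e-10) + (-1.61506e-11) + (1.34588e-12) + (-1.12157e-13) + (9.34639e-15)
Sum = 9.876295881e+13
Rounded to 6 significant figures: 9.8763e+13

9.8763e+13


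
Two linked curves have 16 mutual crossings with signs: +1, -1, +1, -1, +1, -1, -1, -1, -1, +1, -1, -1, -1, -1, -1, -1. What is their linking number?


Step 1: Count positive crossings: 4
Step 2: Count negative crossings: 12
Step 3: Sum of signs = 4 - 12 = -8
Step 4: Linking number = sum/2 = -8/2 = -4

-4


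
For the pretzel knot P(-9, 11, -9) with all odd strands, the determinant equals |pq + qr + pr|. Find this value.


Step 1: Compute pq + qr + pr.
pq = (-9)*11 = -99
qr = 11*(-9) = -99
pr = (-9)*(-9) = 81
pq + qr + pr = -99 + (-99) + 81 = -117
Step 2: Take absolute value.
det(P(-9,11,-9)) = |-117| = 117

117


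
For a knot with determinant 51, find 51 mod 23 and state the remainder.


Step 1: A knot is p-colorable if and only if p divides its determinant.
Step 2: Compute 51 mod 23.
51 = 2 * 23 + 5
Step 3: 51 mod 23 = 5
Step 4: The knot is 23-colorable: no

5


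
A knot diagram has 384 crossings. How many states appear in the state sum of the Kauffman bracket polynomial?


Each crossing contributes 2 choices (A-smoothing or B-smoothing).
Total states = 2^384 = 39402006196394479212279040100143613805079739270465446667948293404245721771497210611414266254884915640806627990306816

39402006196394479212279040100143613805079739270465446667948293404245721771497210611414266254884915640806627990306816


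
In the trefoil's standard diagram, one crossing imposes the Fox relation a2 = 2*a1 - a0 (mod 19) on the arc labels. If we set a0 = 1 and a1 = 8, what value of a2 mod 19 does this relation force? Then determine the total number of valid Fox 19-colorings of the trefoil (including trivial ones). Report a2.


Step 1: Apply the given crossing relation 2*a1 - a0 - a2 = 0 (mod 19).
  a2 = 2*a1 - a0 mod 19
  a2 = 2*8 - 1 mod 19
  a2 = 16 - 1 mod 19
  a2 = 15 mod 19 = 15
Step 2: The trefoil has determinant 3.
  Number of Fox p-colorings (p prime) is p^2 if p = 3, else p.
  Since 19 does not divide 3, only trivial (constant) colorings exist.
  (So the trial a0 = 1, a1 = 8 with a0 != a1 does NOT extend to a valid coloring of the whole trefoil: the other two crossing relations require 3*(a1 - a0) = 0 (mod 19), which fails.)
  Total colorings = 19
Step 3: a2 = 15, total Fox 19-colorings = 19

15


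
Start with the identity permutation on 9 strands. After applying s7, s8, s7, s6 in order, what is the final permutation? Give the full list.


Starting with identity [1, 2, 3, 4, 5, 6, 7, 8, 9].
Apply generators in sequence:
  After s7: [1, 2, 3, 4, 5, 6, 8, 7, 9]
  After s8: [1, 2, 3, 4, 5, 6, 8, 9, 7]
  After s7: [1, 2, 3, 4, 5, 6, 9, 8, 7]
  After s6: [1, 2, 3, 4, 5, 9, 6, 8, 7]
Final permutation: [1, 2, 3, 4, 5, 9, 6, 8, 7]

[1, 2, 3, 4, 5, 9, 6, 8, 7]


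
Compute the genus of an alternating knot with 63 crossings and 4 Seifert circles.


For alternating knots, g = (c - s + 1)/2.
= (63 - 4 + 1)/2
= 60/2 = 30

30


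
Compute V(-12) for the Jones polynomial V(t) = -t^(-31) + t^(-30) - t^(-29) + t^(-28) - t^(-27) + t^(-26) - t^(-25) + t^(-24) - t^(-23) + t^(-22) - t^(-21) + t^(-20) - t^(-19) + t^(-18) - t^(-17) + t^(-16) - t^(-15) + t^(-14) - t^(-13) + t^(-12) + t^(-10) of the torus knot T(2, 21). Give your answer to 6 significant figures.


Substituting t = -12 into V(t) = -t^(-31) + t^(-30) - t^(-29) + t^(-28) - t^(-27) + t^(-26) - t^(-25) + t^(-24) - t^(-23) + t^(-22) - t^(-21) + t^(-20) - t^(-19) + t^(-18) - t^(-17) + t^(-16) - t^(-15) + t^(-14) - t^(-13) + t^(-12) + t^(-10):
  (-)t^(-31) = 3.5106e-34
  (+)t^(-30) = 4.21272e-33
  (-)t^(-29) = 5.05526e-32
  (+)t^(-28) = 6.06632e-31
  (-)t^(-27) = 7.27958e-30
  (+)t^(-26) = 8.7355e-29
  (-)t^(-25) = 1.04826e-27
  (+)t^(-24) = 1.25791e-26
  (-)t^(-23) = 1.50949e-25
  (+)t^(-22) = 1.81139e-24
  (-)t^(-21) = 2.17367e-23
  (+)t^(-20) = 2.60841e-22
  (-)t^(-19) = 3.13009e-21
  (+)t^(-18) = 3.7561e-20
  (-)t^(-17) = 4.50732e-19
  (+)t^(-16) = 5.40879e-18
  (-)t^(-15) = 6.49055e-17
  (+)t^(-14) = 7.78866e-16
  (-)t^(-13) = 9.34639e-15
  (+)t^(-12) = 1.12157e-13
  (+)t^(-10) = 1.61506e-11
Sum = (3.5106e-34) + (4.21272e-33) + (5.05526e-32) + (6.06632e-31) + (7.27958e-30) + (8.7355e-29) + (1.04826e-27) + (1.25791e-26) + (1.50949e-25) + (1.81139e-24) + (2.17367e-23) + (2.60841e-22) + (3.13009e-21) + (3.7561e-20) + (4.50732e-19) + (5.40879e-18) + (6.49055e-17) + (7.78866e-16) + (9.34639e-15) + (1.12157e-13) + (1.61506e-11)
= 1.6272911e-11
Rounded to 6 significant figures: 1.62729e-11

1.62729e-11


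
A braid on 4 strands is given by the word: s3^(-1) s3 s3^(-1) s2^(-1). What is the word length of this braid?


The word length counts the number of generators (including inverses).
Listing each generator: s3^(-1), s3, s3^(-1), s2^(-1)
There are 4 generators in this braid word.

4


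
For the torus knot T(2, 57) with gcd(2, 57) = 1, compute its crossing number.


For a torus knot T(p, q) with gcd(p,q)=1,
the crossing number is min(p*(q-1), q*(p-1)).
p*(q-1) = 2*56 = 112
q*(p-1) = 57*1 = 57
min(112, 57) = 57

57


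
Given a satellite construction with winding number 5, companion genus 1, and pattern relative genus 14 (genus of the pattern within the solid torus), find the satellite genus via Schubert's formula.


Schubert: g(satellite) = g_rel(pattern) + |winding| * g(companion),
where g_rel(pattern) is the genus of the pattern relative to the solid torus.
= 14 + 5 * 1
= 14 + 5 = 19

19


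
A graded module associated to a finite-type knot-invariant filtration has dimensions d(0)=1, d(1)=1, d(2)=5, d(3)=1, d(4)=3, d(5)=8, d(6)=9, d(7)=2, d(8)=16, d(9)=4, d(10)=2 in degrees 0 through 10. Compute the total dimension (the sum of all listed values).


Total dimension = d(0) + d(1) + ... + d(10)
= 1 + 1 + 5 + 1 + 3 + 8 + 9 + 2 + 16 + 4 + 2
= 52

52


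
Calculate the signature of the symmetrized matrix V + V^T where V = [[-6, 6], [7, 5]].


Step 1: V + V^T = [[-12, 13], [13, 10]]
Step 2: trace = -2, det = -289
Step 3: Discriminant = (-2)^2 - 4*(-289) = 1160
Step 4: Eigenvalues: 16.0294, -18.0294
Step 5: Signature = (# positive eigenvalues) - (# negative eigenvalues) = 0

0


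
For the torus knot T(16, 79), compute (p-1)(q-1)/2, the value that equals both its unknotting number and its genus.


For a torus knot T(p,q), both the unknotting number and genus equal (p-1)(q-1)/2.
= (16-1)(79-1)/2
= 15*78/2
= 1170/2 = 585

585


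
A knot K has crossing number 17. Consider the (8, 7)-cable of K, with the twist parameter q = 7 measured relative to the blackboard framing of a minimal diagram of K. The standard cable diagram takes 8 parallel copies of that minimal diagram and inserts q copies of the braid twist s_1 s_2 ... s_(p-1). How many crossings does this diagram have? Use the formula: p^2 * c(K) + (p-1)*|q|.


Step 1: Each of the c(K) crossings of the companion diagram becomes p*p = p^2 crossings among the p parallel strands, and each of the |q| twists s_1 s_2 ... s_(p-1) adds (p-1) crossings.
  Crossings = p^2 * c(K) + (p-1)*|q|
Step 2: = 8^2 * 17 + (8-1)*7
Step 3: = 64*17 + 7*7
Step 4: = 1088 + 49 = 1137

1137


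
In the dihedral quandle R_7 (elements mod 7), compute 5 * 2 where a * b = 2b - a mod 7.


5 * 2 = 2*2 - 5 mod 7
= 4 - 5 mod 7
= -1 mod 7 = 6

6


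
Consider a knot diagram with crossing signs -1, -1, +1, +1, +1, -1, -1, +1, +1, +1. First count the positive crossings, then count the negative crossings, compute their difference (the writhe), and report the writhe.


Step 1: Count positive crossings (+1).
Positive crossings: 6
Step 2: Count negative crossings (-1).
Negative crossings: 4
Step 3: Writhe = (positive) - (negative)
w = 6 - 4 = 2
Step 4: |w| = 2, and w is positive

2


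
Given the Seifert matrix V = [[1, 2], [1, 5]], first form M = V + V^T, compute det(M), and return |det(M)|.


Step 1: Form V + V^T where V = [[1, 2], [1, 5]]
  V^T = [[1, 1], [2, 5]]
  V + V^T = [[2, 3], [3, 10]]
Step 2: det(V + V^T) = 2*10 - 3*3
  = 20 - 9 = 11
Step 3: Knot determinant = |det(V + V^T)| = |11| = 11

11


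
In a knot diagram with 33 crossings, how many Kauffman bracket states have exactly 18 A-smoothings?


We choose which 18 of 33 crossings get A-smoothings.
C(33, 18) = 33! / (18! * 15!)
= 1037158320

1037158320


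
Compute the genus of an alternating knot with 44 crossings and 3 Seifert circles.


For alternating knots, g = (c - s + 1)/2.
= (44 - 3 + 1)/2
= 42/2 = 21

21


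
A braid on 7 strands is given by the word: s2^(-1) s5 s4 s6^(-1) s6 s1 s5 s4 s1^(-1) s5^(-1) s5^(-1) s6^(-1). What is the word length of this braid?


The word length counts the number of generators (including inverses).
Listing each generator: s2^(-1), s5, s4, s6^(-1), s6, s1, s5, s4, s1^(-1), s5^(-1), s5^(-1), s6^(-1)
There are 12 generators in this braid word.

12


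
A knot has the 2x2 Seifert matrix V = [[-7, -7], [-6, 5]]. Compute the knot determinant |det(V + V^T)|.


Step 1: Form V + V^T where V = [[-7, -7], [-6, 5]]
  V^T = [[-7, -6], [-7, 5]]
  V + V^T = [[-14, -13], [-13, 10]]
Step 2: det(V + V^T) = (-14)*10 - (-13)*(-13)
  = -140 - 169 = -309
Step 3: Knot determinant = |det(V + V^T)| = |-309| = 309

309


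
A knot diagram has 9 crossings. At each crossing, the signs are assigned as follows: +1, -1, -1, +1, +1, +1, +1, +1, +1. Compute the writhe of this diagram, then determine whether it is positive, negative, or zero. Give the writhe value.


Step 1: Count positive crossings (+1).
Positive crossings: 7
Step 2: Count negative crossings (-1).
Negative crossings: 2
Step 3: Writhe = (positive) - (negative)
w = 7 - 2 = 5
Step 4: |w| = 5, and w is positive

5


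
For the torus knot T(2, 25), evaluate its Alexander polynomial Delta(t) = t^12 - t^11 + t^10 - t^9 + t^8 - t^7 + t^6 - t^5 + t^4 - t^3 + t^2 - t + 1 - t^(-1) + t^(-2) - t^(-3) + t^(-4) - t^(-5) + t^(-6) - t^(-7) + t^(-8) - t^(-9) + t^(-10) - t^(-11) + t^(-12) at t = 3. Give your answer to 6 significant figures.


Substituting t = 3 into Delta(t) = t^12 - t^11 + t^10 - t^9 + t^8 - t^7 + t^6 - t^5 + t^4 - t^3 + t^2 - t + 1 - t^(-1) + t^(-2) - t^(-3) + t^(-4) - t^(-5) + t^(-6) - t^(-7) + t^(-8) - t^(-9) + t^(-10) - t^(-11) + t^(-12):
Term values: (531441) + (-177147) + (59049) + (-19683) + (6561) + (-2187) + (729) + (-243) + (81) + (-27) + (9) + (-3) + (1) + (-0.333333) + (0.111111) + (-0.037037) + (0.0123457) + (-0.00411523) + (0.00137174) + (-0.000457247) + (0.000152416) + (-5.08053e-05) + (1.69351e-05) + (-5.64503e-06) + (1.88168e-06)
Sum = 398580.75
Rounded to 6 significant figures: 398581

398581


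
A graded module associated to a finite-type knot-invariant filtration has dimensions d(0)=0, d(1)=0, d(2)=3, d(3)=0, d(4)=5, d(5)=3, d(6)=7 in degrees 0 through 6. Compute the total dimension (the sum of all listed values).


Total dimension = d(0) + d(1) + ... + d(6)
= 0 + 0 + 3 + 0 + 5 + 3 + 7
= 18

18


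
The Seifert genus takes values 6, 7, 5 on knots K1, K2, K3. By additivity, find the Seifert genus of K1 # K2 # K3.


The Seifert genus is additive under connected sum.
Seifert genus(K1 # K2 # K3) = (6) + (7) + (5)
= 18

18


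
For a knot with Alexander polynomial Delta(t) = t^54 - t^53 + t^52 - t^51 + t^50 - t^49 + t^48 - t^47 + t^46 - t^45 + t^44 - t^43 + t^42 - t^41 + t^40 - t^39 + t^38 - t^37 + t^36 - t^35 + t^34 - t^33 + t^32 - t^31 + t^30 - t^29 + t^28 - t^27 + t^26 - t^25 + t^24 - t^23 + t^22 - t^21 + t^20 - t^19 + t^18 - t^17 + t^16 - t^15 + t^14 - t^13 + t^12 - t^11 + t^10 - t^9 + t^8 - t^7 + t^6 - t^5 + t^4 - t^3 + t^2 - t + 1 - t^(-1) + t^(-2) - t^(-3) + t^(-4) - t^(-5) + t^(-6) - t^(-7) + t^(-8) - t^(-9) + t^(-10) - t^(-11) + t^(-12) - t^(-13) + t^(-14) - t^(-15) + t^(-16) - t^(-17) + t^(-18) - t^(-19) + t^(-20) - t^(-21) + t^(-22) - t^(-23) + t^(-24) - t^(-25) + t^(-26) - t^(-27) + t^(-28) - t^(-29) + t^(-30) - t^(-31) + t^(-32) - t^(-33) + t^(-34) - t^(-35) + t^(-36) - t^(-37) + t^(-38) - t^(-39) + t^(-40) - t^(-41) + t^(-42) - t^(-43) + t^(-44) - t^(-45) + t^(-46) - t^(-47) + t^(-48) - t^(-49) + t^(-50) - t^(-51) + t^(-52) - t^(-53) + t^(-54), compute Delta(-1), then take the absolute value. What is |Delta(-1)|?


Step 1: The polynomial has 109 terms with alternating signs, exponents from 54 down to -54.
Step 2: Substitute t = -1. The i-th term has coefficient (-1)^i and exponent (m-i),
  so its value is (-1)^i * (-1)^(m-i) = (-1)^m = 1 for every i.
Step 3: All 109 terms equal 1, so Delta(-1) = 109 * (1) = 109
Step 4: |Delta(-1)| = 109

109


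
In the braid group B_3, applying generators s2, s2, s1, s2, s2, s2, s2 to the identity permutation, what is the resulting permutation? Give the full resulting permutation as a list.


Starting with identity [1, 2, 3].
Apply generators in sequence:
  After s2: [1, 3, 2]
  After s2: [1, 2, 3]
  After s1: [2, 1, 3]
  After s2: [2, 3, 1]
  After s2: [2, 1, 3]
  After s2: [2, 3, 1]
  After s2: [2, 1, 3]
Final permutation: [2, 1, 3]

[2, 1, 3]


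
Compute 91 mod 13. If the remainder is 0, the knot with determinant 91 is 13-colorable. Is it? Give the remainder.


Step 1: A knot is p-colorable if and only if p divides its determinant.
Step 2: Compute 91 mod 13.
91 = 7 * 13 + 0
Step 3: 91 mod 13 = 0
Step 4: The knot is 13-colorable: yes

0


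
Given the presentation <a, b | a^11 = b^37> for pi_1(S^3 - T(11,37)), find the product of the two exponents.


The relation is a^11 = b^37.
Product of exponents = 11 * 37
= 407

407


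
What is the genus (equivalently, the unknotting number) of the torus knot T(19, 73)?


For a torus knot T(p,q), both the unknotting number and genus equal (p-1)(q-1)/2.
= (19-1)(73-1)/2
= 18*72/2
= 1296/2 = 648

648


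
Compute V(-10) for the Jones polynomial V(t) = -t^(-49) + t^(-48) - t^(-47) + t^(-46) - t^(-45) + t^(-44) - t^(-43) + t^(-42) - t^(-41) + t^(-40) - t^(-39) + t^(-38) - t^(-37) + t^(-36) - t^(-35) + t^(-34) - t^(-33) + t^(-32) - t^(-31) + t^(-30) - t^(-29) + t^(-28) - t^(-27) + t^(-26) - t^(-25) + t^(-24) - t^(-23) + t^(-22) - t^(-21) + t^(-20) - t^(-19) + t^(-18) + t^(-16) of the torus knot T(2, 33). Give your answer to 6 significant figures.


Substituting t = -10 into V(t) = -t^(-49) + t^(-48) - t^(-47) + t^(-46) - t^(-45) + t^(-44) - t^(-43) + t^(-42) - t^(-41) + t^(-40) - t^(-39) + t^(-38) - t^(-37) + t^(-36) - t^(-35) + t^(-34) - t^(-33) + t^(-32) - t^(-31) + t^(-30) - t^(-29) + t^(-28) - t^(-27) + t^(-26) - t^(-25) + t^(-24) - t^(-23) + t^(-22) - t^(-21) + t^(-20) - t^(-19) + t^(-18) + t^(-16):
  (-)t^(-49) = 1e-49
  (+)t^(-48) = 1e-48
  (-)t^(-47) = 1e-47
  (+)t^(-46) = 1e-46
  (-)t^(-45) = 1e-45
  (+)t^(-44) = 1e-44
  (-)t^(-43) = 1e-43
  (+)t^(-42) = 1e-42
  (-)t^(-41) = 1e-41
  (+)t^(-40) = 1e-40
  (-)t^(-39) = 1e-39
  (+)t^(-38) = 1e-38
  (-)t^(-37) = 1e-37
  (+)t^(-36) = 1e-36
  (-)t^(-35) = 1e-35
  (+)t^(-34) = 1e-34
  (-)t^(-33) = 1e-33
  (+)t^(-32) = 1e-32
  (-)t^(-31) = 1e-31
  (+)t^(-30) = 1e-30
  (-)t^(-29) = 1e-29
  (+)t^(-28) = 1e-28
  (-)t^(-27) = 1e-27
  (+)t^(-26) = 1e-26
  (-)t^(-25) = 1e-25
  (+)t^(-24) = 1e-24
  (-)t^(-23) = 1e-23
  (+)t^(-22) = 1e-22
  (-)t^(-21) = 1e-21
  (+)t^(-20) = 1e-20
  (-)t^(-19) = 1e-19
  (+)t^(-18) = 1e-18
  (+)t^(-16) = 1e-16
Sum = (1e-49) + (1e-48) + (1e-47) + (1e-46) + (1e-45) + (1e-44) + (1e-43) + (1e-42) + (1e-41) + (1e-40) + (1e-39) + (1e-38) + (1e-37) + (1e-36) + (1e-35) + (1e-34) + (1e-33) + (1e-32) + (1e-31) + (1e-30) + (1e-29) + (1e-28) + (1e-27) + (1e-26) + (1e-25) + (1e-24) + (1e-23) + (1e-22) + (1e-21) + (1e-20) + (1e-19) + (1e-18) + (1e-16)
= 1.011111111e-16
Rounded to 6 significant figures: 1.01111e-16

1.01111e-16


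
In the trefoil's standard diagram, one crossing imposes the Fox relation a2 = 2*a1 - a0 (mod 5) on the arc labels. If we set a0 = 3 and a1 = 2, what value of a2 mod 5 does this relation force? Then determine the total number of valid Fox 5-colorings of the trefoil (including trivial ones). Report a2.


Step 1: Apply the given crossing relation 2*a1 - a0 - a2 = 0 (mod 5).
  a2 = 2*a1 - a0 mod 5
  a2 = 2*2 - 3 mod 5
  a2 = 4 - 3 mod 5
  a2 = 1 mod 5 = 1
Step 2: The trefoil has determinant 3.
  Number of Fox p-colorings (p prime) is p^2 if p = 3, else p.
  Since 5 does not divide 3, only trivial (constant) colorings exist.
  (So the trial a0 = 3, a1 = 2 with a0 != a1 does NOT extend to a valid coloring of the whole trefoil: the other two crossing relations require 3*(a1 - a0) = 0 (mod 5), which fails.)
  Total colorings = 5
Step 3: a2 = 1, total Fox 5-colorings = 5

1


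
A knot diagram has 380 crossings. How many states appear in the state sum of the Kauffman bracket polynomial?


Each crossing contributes 2 choices (A-smoothing or B-smoothing).
Total states = 2^380 = 2462625387274654950767440006258975862817483704404090416746768337765357610718575663213391640930307227550414249394176

2462625387274654950767440006258975862817483704404090416746768337765357610718575663213391640930307227550414249394176


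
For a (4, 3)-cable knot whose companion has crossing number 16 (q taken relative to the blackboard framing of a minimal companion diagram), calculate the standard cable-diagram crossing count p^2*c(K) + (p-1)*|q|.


Step 1: Each of the c(K) crossings of the companion diagram becomes p*p = p^2 crossings among the p parallel strands, and each of the |q| twists s_1 s_2 ... s_(p-1) adds (p-1) crossings.
  Crossings = p^2 * c(K) + (p-1)*|q|
Step 2: = 4^2 * 16 + (4-1)*3
Step 3: = 16*16 + 3*3
Step 4: = 256 + 9 = 265

265


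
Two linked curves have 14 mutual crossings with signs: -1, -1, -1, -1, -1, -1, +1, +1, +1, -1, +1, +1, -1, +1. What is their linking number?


Step 1: Count positive crossings: 6
Step 2: Count negative crossings: 8
Step 3: Sum of signs = 6 - 8 = -2
Step 4: Linking number = sum/2 = -2/2 = -1

-1


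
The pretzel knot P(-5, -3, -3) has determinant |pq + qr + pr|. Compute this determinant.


Step 1: Compute pq + qr + pr.
pq = (-5)*(-3) = 15
qr = (-3)*(-3) = 9
pr = (-5)*(-3) = 15
pq + qr + pr = 15 + 9 + 15 = 39
Step 2: Take absolute value.
det(P(-5,-3,-3)) = |39| = 39

39


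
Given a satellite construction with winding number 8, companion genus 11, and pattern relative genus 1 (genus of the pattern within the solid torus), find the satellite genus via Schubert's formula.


Schubert: g(satellite) = g_rel(pattern) + |winding| * g(companion),
where g_rel(pattern) is the genus of the pattern relative to the solid torus.
= 1 + 8 * 11
= 1 + 88 = 89

89


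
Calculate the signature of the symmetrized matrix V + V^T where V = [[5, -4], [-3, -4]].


Step 1: V + V^T = [[10, -7], [-7, -8]]
Step 2: trace = 2, det = -129
Step 3: Discriminant = 2^2 - 4*(-129) = 520
Step 4: Eigenvalues: 12.4018, -10.4018
Step 5: Signature = (# positive eigenvalues) - (# negative eigenvalues) = 0

0


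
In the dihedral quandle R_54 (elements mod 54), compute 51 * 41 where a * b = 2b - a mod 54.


51 * 41 = 2*41 - 51 mod 54
= 82 - 51 mod 54
= 31 mod 54 = 31

31


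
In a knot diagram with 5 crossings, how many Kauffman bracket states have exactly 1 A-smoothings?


We choose which 1 of 5 crossings get A-smoothings.
C(5, 1) = 5! / (1! * 4!)
= 5

5


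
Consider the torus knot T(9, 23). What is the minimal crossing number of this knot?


For a torus knot T(p, q) with gcd(p,q)=1,
the crossing number is min(p*(q-1), q*(p-1)).
p*(q-1) = 9*22 = 198
q*(p-1) = 23*8 = 184
min(198, 184) = 184

184


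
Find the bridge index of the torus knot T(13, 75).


The bridge number of T(p,q) is min(p,q).
min(13, 75) = 13

13


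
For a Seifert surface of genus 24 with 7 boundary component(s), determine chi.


chi = 2 - 2g - b
= 2 - 2*24 - 7
= 2 - 48 - 7 = -53

-53


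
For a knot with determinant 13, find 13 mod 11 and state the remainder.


Step 1: A knot is p-colorable if and only if p divides its determinant.
Step 2: Compute 13 mod 11.
13 = 1 * 11 + 2
Step 3: 13 mod 11 = 2
Step 4: The knot is 11-colorable: no

2


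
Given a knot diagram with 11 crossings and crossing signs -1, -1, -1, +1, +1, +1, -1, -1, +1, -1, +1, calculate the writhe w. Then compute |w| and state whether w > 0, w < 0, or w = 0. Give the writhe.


Step 1: Count positive crossings (+1).
Positive crossings: 5
Step 2: Count negative crossings (-1).
Negative crossings: 6
Step 3: Writhe = (positive) - (negative)
w = 5 - 6 = -1
Step 4: |w| = 1, and w is negative

-1


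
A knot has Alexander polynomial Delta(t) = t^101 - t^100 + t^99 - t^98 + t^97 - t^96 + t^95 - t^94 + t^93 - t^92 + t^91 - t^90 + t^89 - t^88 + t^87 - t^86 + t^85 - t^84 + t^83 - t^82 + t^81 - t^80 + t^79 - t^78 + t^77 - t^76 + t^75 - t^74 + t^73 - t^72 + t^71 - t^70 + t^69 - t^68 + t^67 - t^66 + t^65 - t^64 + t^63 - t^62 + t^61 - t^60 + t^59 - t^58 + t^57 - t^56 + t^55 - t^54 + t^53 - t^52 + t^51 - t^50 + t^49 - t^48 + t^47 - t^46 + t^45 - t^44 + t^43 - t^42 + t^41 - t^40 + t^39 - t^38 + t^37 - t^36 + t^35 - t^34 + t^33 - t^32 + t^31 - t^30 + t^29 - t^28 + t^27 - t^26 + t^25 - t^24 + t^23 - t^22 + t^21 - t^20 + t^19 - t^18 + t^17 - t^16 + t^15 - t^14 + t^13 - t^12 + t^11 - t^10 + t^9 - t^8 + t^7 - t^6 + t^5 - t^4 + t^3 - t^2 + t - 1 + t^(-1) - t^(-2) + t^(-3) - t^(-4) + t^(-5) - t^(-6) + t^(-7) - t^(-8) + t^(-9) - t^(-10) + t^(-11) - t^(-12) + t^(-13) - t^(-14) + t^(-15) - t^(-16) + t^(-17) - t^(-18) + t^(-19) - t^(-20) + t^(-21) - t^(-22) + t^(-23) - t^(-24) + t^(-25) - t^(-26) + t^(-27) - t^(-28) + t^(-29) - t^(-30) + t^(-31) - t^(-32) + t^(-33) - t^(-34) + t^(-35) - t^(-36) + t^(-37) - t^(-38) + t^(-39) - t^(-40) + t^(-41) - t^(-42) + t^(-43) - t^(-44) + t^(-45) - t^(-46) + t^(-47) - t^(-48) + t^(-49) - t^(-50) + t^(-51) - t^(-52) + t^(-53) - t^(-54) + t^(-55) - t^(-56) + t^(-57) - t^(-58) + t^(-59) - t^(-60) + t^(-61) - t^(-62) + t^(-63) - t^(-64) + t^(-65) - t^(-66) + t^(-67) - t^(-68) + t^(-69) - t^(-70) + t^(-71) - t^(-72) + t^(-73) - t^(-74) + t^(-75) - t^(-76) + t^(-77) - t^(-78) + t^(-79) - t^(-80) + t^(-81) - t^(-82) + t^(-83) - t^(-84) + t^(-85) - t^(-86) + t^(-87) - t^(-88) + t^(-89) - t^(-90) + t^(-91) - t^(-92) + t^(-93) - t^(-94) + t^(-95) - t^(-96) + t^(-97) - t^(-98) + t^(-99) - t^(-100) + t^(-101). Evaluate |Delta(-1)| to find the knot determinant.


Step 1: The polynomial has 203 terms with alternating signs, exponents from 101 down to -101.
Step 2: Substitute t = -1. The i-th term has coefficient (-1)^i and exponent (m-i),
  so its value is (-1)^i * (-1)^(m-i) = (-1)^m = -1 for every i.
Step 3: All 203 terms equal -1, so Delta(-1) = 203 * (-1) = -203
Step 4: |Delta(-1)| = 203

203


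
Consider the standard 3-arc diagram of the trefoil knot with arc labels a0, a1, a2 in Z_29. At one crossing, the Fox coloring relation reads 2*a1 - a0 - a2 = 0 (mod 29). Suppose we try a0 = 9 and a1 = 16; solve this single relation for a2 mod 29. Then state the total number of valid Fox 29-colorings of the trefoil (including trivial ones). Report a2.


Step 1: Apply the given crossing relation 2*a1 - a0 - a2 = 0 (mod 29).
  a2 = 2*a1 - a0 mod 29
  a2 = 2*16 - 9 mod 29
  a2 = 32 - 9 mod 29
  a2 = 23 mod 29 = 23
Step 2: The trefoil has determinant 3.
  Number of Fox p-colorings (p prime) is p^2 if p = 3, else p.
  Since 29 does not divide 3, only trivial (constant) colorings exist.
  (So the trial a0 = 9, a1 = 16 with a0 != a1 does NOT extend to a valid coloring of the whole trefoil: the other two crossing relations require 3*(a1 - a0) = 0 (mod 29), which fails.)
  Total colorings = 29
Step 3: a2 = 23, total Fox 29-colorings = 29

23


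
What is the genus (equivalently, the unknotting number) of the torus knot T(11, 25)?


For a torus knot T(p,q), both the unknotting number and genus equal (p-1)(q-1)/2.
= (11-1)(25-1)/2
= 10*24/2
= 240/2 = 120

120


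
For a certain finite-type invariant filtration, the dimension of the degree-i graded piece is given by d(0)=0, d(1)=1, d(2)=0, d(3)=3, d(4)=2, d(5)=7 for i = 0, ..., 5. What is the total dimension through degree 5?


Total dimension = d(0) + d(1) + ... + d(5)
= 0 + 1 + 0 + 3 + 2 + 7
= 13

13


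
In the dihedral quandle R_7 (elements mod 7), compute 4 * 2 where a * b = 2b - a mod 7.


4 * 2 = 2*2 - 4 mod 7
= 4 - 4 mod 7
= 0 mod 7 = 0

0


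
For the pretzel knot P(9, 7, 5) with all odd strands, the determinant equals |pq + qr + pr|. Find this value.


Step 1: Compute pq + qr + pr.
pq = 9*7 = 63
qr = 7*5 = 35
pr = 9*5 = 45
pq + qr + pr = 63 + 35 + 45 = 143
Step 2: Take absolute value.
det(P(9,7,5)) = |143| = 143

143


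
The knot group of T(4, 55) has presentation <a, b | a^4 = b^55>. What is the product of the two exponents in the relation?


The relation is a^4 = b^55.
Product of exponents = 4 * 55
= 220

220


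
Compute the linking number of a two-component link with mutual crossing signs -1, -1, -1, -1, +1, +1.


Step 1: Count positive crossings: 2
Step 2: Count negative crossings: 4
Step 3: Sum of signs = 2 - 4 = -2
Step 4: Linking number = sum/2 = -2/2 = -1

-1


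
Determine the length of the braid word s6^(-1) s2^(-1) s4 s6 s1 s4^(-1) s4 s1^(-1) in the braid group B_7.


The word length counts the number of generators (including inverses).
Listing each generator: s6^(-1), s2^(-1), s4, s6, s1, s4^(-1), s4, s1^(-1)
There are 8 generators in this braid word.

8


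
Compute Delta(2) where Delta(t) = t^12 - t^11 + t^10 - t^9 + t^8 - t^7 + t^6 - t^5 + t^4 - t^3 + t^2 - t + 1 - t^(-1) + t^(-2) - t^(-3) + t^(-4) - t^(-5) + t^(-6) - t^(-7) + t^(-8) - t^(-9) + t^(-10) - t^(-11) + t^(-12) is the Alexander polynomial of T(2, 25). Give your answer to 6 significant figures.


Substituting t = 2 into Delta(t) = t^12 - t^11 + t^10 - t^9 + t^8 - t^7 + t^6 - t^5 + t^4 - t^3 + t^2 - t + 1 - t^(-1) + t^(-2) - t^(-3) + t^(-4) - t^(-5) + t^(-6) - t^(-7) + t^(-8) - t^(-9) + t^(-10) - t^(-11) + t^(-12):
Term values: (4096) + (-2048) + (1024) + (-512) + (256) + (-128) + (64) + (-32) + (16) + (-8) + (4) + (-2) + (1) + (-0.5) + (0.25) + (-0.125) + (0.0625) + (-0.03125) + (0.015625) + (-0.0078125) + (0.00390625) + (-0.00195312) + (0.000976562) + (-0.000488281) + (0.000244141)
Sum = 2730.666748
Rounded to 6 significant figures: 2730.67

2730.67


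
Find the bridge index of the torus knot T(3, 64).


The bridge number of T(p,q) is min(p,q).
min(3, 64) = 3

3


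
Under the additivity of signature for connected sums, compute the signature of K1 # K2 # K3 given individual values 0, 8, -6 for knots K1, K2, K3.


The signature is additive under connected sum.
signature(K1 # K2 # K3) = (0) + (8) + (-6)
= 2

2


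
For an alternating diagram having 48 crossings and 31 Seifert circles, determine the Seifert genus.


For alternating knots, g = (c - s + 1)/2.
= (48 - 31 + 1)/2
= 18/2 = 9

9


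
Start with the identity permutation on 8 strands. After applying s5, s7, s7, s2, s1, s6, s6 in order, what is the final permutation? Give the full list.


Starting with identity [1, 2, 3, 4, 5, 6, 7, 8].
Apply generators in sequence:
  After s5: [1, 2, 3, 4, 6, 5, 7, 8]
  After s7: [1, 2, 3, 4, 6, 5, 8, 7]
  After s7: [1, 2, 3, 4, 6, 5, 7, 8]
  After s2: [1, 3, 2, 4, 6, 5, 7, 8]
  After s1: [3, 1, 2, 4, 6, 5, 7, 8]
  After s6: [3, 1, 2, 4, 6, 7, 5, 8]
  After s6: [3, 1, 2, 4, 6, 5, 7, 8]
Final permutation: [3, 1, 2, 4, 6, 5, 7, 8]

[3, 1, 2, 4, 6, 5, 7, 8]


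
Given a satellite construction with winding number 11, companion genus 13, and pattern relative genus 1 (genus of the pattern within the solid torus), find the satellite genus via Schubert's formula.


Schubert: g(satellite) = g_rel(pattern) + |winding| * g(companion),
where g_rel(pattern) is the genus of the pattern relative to the solid torus.
= 1 + 11 * 13
= 1 + 143 = 144

144


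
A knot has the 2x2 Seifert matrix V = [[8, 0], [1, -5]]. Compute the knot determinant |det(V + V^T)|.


Step 1: Form V + V^T where V = [[8, 0], [1, -5]]
  V^T = [[8, 1], [0, -5]]
  V + V^T = [[16, 1], [1, -10]]
Step 2: det(V + V^T) = 16*(-10) - 1*1
  = -160 - 1 = -161
Step 3: Knot determinant = |det(V + V^T)| = |-161| = 161

161


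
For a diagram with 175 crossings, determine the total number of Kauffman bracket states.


Each crossing contributes 2 choices (A-smoothing or B-smoothing).
Total states = 2^175 = 47890485652059026823698344598447161988085597568237568

47890485652059026823698344598447161988085597568237568


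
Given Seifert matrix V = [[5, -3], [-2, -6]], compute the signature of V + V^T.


Step 1: V + V^T = [[10, -5], [-5, -12]]
Step 2: trace = -2, det = -145
Step 3: Discriminant = (-2)^2 - 4*(-145) = 584
Step 4: Eigenvalues: 11.083, -13.083
Step 5: Signature = (# positive eigenvalues) - (# negative eigenvalues) = 0

0


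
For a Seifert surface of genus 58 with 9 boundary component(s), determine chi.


chi = 2 - 2g - b
= 2 - 2*58 - 9
= 2 - 116 - 9 = -123

-123


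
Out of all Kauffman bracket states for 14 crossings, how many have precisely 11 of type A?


We choose which 11 of 14 crossings get A-smoothings.
C(14, 11) = 14! / (11! * 3!)
= 364

364


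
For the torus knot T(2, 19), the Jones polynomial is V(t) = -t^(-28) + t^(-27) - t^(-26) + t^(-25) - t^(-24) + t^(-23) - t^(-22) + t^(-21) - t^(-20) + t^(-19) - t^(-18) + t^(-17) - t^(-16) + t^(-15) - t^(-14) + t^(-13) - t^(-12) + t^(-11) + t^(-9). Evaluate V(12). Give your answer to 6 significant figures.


Substituting t = 12 into V(t) = -t^(-28) + t^(-27) - t^(-26) + t^(-25) - t^(-24) + t^(-23) - t^(-22) + t^(-21) - t^(-20) + t^(-19) - t^(-18) + t^(-17) - t^(-16) + t^(-15) - t^(-14) + t^(-13) - t^(-12) + t^(-11) + t^(-9):
  (-)t^(-28) = -6.06632e-31
  (+)t^(-27) = 7.27958e-30
  (-)t^(-26) = -8.7355e-29
  (+)t^(-25) = 1.04826e-27
  (-)t^(-24) = -1.25791e-26
  (+)t^(-23) = 1.50949e-25
  (-)t^(-22) = -1.81139e-24
  (+)t^(-21) = 2.17367e-23
  (-)t^(-20) = -2.60841e-22
  (+)t^(-19) = 3.13009e-21
  (-)t^(-18) = -3.7561e-20
  (+)t^(-17) = 4.50732e-19
  (-)t^(-16) = -5.40879e-18
  (+)t^(-15) = 6.49055e-17
  (-)t^(-14) = -7.78866e-16
  (+)t^(-13) = 9.34639e-15
  (-)t^(-12) = -1.12157e-13
  (+)t^(-11) = 1.34588e-12
  (+)t^(-9) = 1.93807e-10
Sum = (-6.06632e-31) + (7.27958e-30) + (-8.7355e-29) + (1.04826e-27) + (-1.25791e-26) + (1.50949e-25) + (-1.81139e-24) + (2.17367e-23) + (-2.60841e-22) + (3.13009e-21) + (-3.7561e-20) + (4.50732e-19) + (-5.40879e-18) + (6.49055e-17) + (-7.78866e-16) + (9.34639e-15) + (-1.12157e-13) + (1.34588e-12) + (1.93807e-10)
= 1.950490501e-10
Rounded to 6 significant figures: 1.95049e-10

1.95049e-10


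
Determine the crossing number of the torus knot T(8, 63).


For a torus knot T(p, q) with gcd(p,q)=1,
the crossing number is min(p*(q-1), q*(p-1)).
p*(q-1) = 8*62 = 496
q*(p-1) = 63*7 = 441
min(496, 441) = 441

441


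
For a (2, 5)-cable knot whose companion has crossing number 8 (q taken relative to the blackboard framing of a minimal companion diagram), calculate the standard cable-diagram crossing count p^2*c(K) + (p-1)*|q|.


Step 1: Each of the c(K) crossings of the companion diagram becomes p*p = p^2 crossings among the p parallel strands, and each of the |q| twists s_1 s_2 ... s_(p-1) adds (p-1) crossings.
  Crossings = p^2 * c(K) + (p-1)*|q|
Step 2: = 2^2 * 8 + (2-1)*5
Step 3: = 4*8 + 1*5
Step 4: = 32 + 5 = 37

37


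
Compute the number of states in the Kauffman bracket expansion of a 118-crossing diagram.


Each crossing contributes 2 choices (A-smoothing or B-smoothing).
Total states = 2^118 = 332306998946228968225951765070086144

332306998946228968225951765070086144


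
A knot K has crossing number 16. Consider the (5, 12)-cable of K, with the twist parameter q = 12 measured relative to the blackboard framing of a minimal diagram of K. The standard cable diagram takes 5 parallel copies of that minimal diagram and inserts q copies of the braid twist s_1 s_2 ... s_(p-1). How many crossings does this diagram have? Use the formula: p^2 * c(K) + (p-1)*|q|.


Step 1: Each of the c(K) crossings of the companion diagram becomes p*p = p^2 crossings among the p parallel strands, and each of the |q| twists s_1 s_2 ... s_(p-1) adds (p-1) crossings.
  Crossings = p^2 * c(K) + (p-1)*|q|
Step 2: = 5^2 * 16 + (5-1)*12
Step 3: = 25*16 + 4*12
Step 4: = 400 + 48 = 448

448


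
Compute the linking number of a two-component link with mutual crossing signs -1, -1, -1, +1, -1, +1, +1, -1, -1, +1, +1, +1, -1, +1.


Step 1: Count positive crossings: 7
Step 2: Count negative crossings: 7
Step 3: Sum of signs = 7 - 7 = 0
Step 4: Linking number = sum/2 = 0/2 = 0

0
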